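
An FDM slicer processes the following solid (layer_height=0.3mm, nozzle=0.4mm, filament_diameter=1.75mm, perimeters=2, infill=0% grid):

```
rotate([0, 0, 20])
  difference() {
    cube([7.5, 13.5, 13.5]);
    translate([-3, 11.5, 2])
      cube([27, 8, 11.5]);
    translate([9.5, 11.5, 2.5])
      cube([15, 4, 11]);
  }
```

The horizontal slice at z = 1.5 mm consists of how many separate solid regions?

1

At z = 1.5 mm: the 7.5×13.5 cube contributes its full rectangle; the cube at (-3, 11.5) is absent (z outside [2, 13.5]); the cube at (9.5, 11.5) is absent (z outside [2.5, 13.5]); Subtracting the remaining from the first: none of the subtracted shapes is present at this height, so the 7.5×13.5 cube is unchanged — 1 connected region; (whole slice rotated 20° about Z — lengths, areas and connectivity unchanged). The result has 1 disconnected region.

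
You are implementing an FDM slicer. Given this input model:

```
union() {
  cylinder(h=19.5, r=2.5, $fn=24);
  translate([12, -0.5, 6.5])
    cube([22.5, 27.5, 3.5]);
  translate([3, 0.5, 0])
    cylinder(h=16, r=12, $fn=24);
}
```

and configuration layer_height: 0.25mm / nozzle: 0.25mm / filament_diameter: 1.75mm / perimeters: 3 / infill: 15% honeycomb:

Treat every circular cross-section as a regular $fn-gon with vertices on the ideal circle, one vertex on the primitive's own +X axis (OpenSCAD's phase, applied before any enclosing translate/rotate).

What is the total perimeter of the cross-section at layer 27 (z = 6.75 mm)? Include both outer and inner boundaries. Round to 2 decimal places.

153.94 mm

At z = 6.75 mm: the r=2.5 cylinder gives a regular 24-gon of circumradius 2.5 (constant along its height) (perimeter = 2·24·2.500·sin(180°/24) = 15.66 mm); the 22.5×27.5 cube at (12, -0.5) contributes its full rectangle (perimeter 100.00 mm); the r=12 cylinder at (3, 0.5) contributes a regular 24-gon of circumradius 12 (perimeter = 2·24·12.000·sin(180°/24) = 75.18 mm); Taking the union: the regions partially overlap (shared area 38.06 mm²), so the edge portions inside another operand are dropped and the merged outline is re-measured after clipping — boundary = 153.94 mm. Overall, the cross-section is a single solid region. Total boundary length (outer) = 153.94 mm.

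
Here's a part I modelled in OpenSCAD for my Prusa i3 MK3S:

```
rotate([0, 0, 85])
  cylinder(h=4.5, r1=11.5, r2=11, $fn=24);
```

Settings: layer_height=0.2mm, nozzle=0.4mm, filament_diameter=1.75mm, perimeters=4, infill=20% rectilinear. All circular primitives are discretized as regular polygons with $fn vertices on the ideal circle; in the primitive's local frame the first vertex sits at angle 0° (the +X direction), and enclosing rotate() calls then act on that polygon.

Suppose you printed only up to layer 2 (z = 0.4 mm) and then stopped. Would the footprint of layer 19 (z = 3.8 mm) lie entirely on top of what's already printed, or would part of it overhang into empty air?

Compare the two slices. At z = 0.4: the cone (r1=11.5→r2=11) has section circumradius 11.456 here — a regular 24-gon (area = (24/2)·11.456²·sin(360°/24) = 407.58 mm²); (whole slice rotated 85° about Z — lengths, areas and connectivity unchanged). At z = 3.8: the cone: at t=0.844 of its height the radius interpolates to r₁+(r₂−r₁)t = 11.078, giving a regular 24-gon of that circumradius (area = (24/2)·11.078²·sin(360°/24) = 381.14 mm²); (whole slice rotated 85° about Z — lengths, areas and connectivity unchanged). Checking containment: the cross-section at z = 3.8 is a subset of the cross-section at z = 0.4.

entirely on top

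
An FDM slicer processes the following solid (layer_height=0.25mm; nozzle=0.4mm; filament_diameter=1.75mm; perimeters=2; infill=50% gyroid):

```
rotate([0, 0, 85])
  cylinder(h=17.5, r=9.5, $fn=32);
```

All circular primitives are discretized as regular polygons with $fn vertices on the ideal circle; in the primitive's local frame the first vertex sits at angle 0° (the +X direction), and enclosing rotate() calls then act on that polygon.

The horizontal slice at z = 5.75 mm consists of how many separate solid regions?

1

At z = 5.75 mm: the r=9.5 cylinder contributes a regular 32-gon of circumradius 9.5; (whole slice rotated 85° about Z — lengths, areas and connectivity unchanged). The result has 1 disconnected region.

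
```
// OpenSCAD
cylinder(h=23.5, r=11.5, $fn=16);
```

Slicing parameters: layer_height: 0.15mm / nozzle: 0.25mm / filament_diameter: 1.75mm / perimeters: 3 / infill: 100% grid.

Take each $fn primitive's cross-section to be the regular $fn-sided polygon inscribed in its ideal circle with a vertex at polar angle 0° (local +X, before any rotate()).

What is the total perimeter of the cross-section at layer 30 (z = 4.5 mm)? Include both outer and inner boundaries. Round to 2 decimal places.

71.79 mm

At z = 4.5 mm: the r=11.5 cylinder gives a regular 16-gon of circumradius 11.5 (constant along its height) (perimeter = 2·16·11.500·sin(180°/16) = 71.79 mm). Overall, the cross-section is a single solid region. Total boundary length (outer) = 71.79 mm.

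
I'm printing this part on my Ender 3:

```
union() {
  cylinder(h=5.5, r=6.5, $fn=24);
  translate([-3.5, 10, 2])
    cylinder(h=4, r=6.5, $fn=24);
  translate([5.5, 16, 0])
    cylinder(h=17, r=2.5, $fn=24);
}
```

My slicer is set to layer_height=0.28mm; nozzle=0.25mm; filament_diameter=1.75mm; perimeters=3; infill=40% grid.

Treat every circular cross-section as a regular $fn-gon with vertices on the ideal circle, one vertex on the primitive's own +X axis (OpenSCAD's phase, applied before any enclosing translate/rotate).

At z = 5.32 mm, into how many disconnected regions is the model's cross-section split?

2

At z = 5.32 mm: the r=6.5 cylinder gives a regular 24-gon of circumradius 6.5 (constant along its height); the cylinder at (-3.5, 10): section is a regular 24-gon, circumradius r=6.5; the cylinder at (5.5, 16): section is a regular 24-gon, circumradius r=2.5; Merging all regions: the regions partially overlap (shared area 11.73 mm²), so overlapping operands fuse into one piece — 2 connected regions. The result has 2 disconnected regions.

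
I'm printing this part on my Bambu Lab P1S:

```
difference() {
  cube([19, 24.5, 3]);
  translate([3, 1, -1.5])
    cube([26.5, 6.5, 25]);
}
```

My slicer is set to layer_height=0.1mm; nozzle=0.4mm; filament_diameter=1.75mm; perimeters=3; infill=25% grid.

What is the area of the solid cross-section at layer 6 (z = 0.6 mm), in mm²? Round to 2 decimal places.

At z = 0.6 mm: the cube is present — its section is the full 19×24.5 rectangle (area 465.50 mm²); the cube at (3, 1) is present — its section is the full 26.5×6.5 rectangle (area 172.25 mm²); Taking the first minus the rest: starting from the 19×24.5 cube (465.50 mm²), the 26.5×6.5 cube at (3, 1) partially overlaps it — only the 104.00 mm² overlap (of its 172.25 mm²) is removed, clipping the outline — area = 361.50 mm². Overall, the cross-section is a single solid region. Net area = 361.50 mm².

361.50 mm²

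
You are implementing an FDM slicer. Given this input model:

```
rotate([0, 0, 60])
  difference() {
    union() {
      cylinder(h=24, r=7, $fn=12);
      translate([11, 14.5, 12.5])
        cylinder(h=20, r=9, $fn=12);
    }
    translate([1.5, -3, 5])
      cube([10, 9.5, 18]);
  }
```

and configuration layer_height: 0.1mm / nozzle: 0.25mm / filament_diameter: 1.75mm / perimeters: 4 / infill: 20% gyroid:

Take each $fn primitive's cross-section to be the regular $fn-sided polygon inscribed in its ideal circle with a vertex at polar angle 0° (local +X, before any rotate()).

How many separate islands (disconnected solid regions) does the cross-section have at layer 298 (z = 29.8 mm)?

1

At z = 29.8 mm: the cylinder is absent (z outside [0, 24]); the r=9 cylinder at (11, 14.5) gives a regular 12-gon of circumradius 9 (constant along its height); Taking the union: only the r=9 cylinder at (11, 14.5) is present, so the union is just that shape — 1 connected region; the cube at (1.5, -3) is absent (z outside [5, 23]); Taking the first minus the rest: none of the subtracted shapes is present at this height, so the result so far is unchanged — 1 connected region; (rotated 60° about Z; rotation is an isometry so areas/perimeters/island counts are preserved). Overall, the cross-section is a single solid region. Island count = 1.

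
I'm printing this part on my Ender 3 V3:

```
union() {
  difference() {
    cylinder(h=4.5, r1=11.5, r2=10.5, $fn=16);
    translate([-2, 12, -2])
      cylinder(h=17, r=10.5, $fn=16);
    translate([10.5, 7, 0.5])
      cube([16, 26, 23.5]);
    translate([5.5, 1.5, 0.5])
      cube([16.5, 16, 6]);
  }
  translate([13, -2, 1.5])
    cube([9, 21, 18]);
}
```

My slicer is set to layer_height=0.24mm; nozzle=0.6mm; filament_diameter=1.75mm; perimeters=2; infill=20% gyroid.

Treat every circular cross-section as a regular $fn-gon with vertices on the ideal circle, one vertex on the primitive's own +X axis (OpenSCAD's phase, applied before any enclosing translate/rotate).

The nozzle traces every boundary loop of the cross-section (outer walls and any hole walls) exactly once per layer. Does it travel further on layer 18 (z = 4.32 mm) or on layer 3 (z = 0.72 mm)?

layer 18 (z = 4.32 mm)

Layer 18 (z = 4.32): the cone: at t=0.960 of its height the radius interpolates to r₁+(r₂−r₁)t = 10.540, giving a regular 16-gon of that circumradius (perimeter = 2·16·10.540·sin(180°/16) = 65.80 mm); the r=10.5 cylinder at (-2, 12) gives a regular 16-gon of circumradius 10.5 (constant along its height) (perimeter = 2·16·10.500·sin(180°/16) = 65.55 mm); the 16×26 cube at (10.5, 7) contributes its full rectangle (perimeter 84.00 mm); the cube at (5.5, 1.5) is present — its section is the full 16.5×16 rectangle (perimeter 65.00 mm); Subtracting the remaining from the first: starting from the cone, the r=10.5 cylinder at (-2, 12) partially overlaps it — only the 101.32 mm² overlap (of its 337.53 mm²) is removed, clipping the outline; the 16×26 cube at (10.5, 7) misses the remaining region (no effect); the 16.5×16 cube at (5.5, 1.5) partially overlaps it — only the 19.41 mm² overlap (of its 264.00 mm²) is removed, clipping the outline — boundary = 63.58 mm; the cube at (13, -2) is present — its section is the full 9×21 rectangle (perimeter 60.00 mm); Combining (union): the 2 present regions are separate (no shared area or edge), so areas and boundary lengths simply add and each stays a separate island — boundary = 123.58 mm. So its perimeter = 123.58 mm. Layer 3 (z = 0.72): the cone (r1=11.5→r2=10.5) has section circumradius 11.340 here — a regular 16-gon (perimeter = 2·16·11.340·sin(180°/16) = 70.79 mm); the r=10.5 cylinder at (-2, 12) gives a regular 16-gon of circumradius 10.5 (constant along its height) (perimeter = 2·16·10.500·sin(180°/16) = 65.55 mm); the cube at (10.5, 7) is present — its section is the full 16×26 rectangle (perimeter 84.00 mm); the cube at (5.5, 1.5) (footprint 16.5×16) is included at this height (perimeter 65.00 mm); After the difference (first − rest): starting from the cone, the r=10.5 cylinder at (-2, 12) partially overlaps it — only the 117.26 mm² overlap (of its 337.53 mm²) is removed, clipping the outline; the 16×26 cube at (10.5, 7) misses the remaining region (no effect); the 16.5×16 cube at (5.5, 1.5) partially overlaps it — only the 25.05 mm² overlap (of its 264.00 mm²) is removed, clipping the outline — boundary = 68.50 mm; the cube at (13, -2) does not reach this height (z outside [1.5, 19.5]); Taking the union: only that combined region is present, so the union is just that shape — boundary = 68.50 mm. So its perimeter = 68.50 mm. Layer 18 is larger (123.58 vs 68.50 mm).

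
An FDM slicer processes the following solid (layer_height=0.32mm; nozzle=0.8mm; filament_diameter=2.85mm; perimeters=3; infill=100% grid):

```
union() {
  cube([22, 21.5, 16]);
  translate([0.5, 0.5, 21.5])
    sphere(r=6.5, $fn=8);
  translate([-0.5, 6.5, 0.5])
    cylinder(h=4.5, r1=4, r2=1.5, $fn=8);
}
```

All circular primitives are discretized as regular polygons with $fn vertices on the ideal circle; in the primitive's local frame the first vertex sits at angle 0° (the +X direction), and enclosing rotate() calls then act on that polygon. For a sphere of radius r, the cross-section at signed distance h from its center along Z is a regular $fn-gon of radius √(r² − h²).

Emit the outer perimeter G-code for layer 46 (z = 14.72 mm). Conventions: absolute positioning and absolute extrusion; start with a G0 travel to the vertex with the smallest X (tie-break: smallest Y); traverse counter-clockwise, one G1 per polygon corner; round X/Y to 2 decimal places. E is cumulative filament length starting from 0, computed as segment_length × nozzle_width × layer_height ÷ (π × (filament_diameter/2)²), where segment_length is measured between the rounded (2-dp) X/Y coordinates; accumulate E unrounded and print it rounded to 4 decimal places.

G0 X0.00 Y0.00 Z14.72
G1 X22.00 Y0.00 E0.8828
G1 X22.00 Y21.50 E1.7456
G1 X0.00 Y21.50 E2.6285
G1 X0.00 Y0.00 E3.4912

At z = 14.72 mm: the 22×21.5 cube contributes its full rectangle; the sphere at (0.5, 0.5) does not reach this height (|z−center|=6.780 > r=6.5); the cone at (-0.5, 6.5) is not intersected at this z (z outside [0.5, 5]); Taking the union: only the 22×21.5 cube is present, so the union is just that shape — 1 connected region. The outline is a single polygon with 4 vertices. Extrusion per mm of travel: 0.8 × 0.32 / (π × 1.425²) = 0.040129. Accumulating E over each segment gives final E = 3.4912.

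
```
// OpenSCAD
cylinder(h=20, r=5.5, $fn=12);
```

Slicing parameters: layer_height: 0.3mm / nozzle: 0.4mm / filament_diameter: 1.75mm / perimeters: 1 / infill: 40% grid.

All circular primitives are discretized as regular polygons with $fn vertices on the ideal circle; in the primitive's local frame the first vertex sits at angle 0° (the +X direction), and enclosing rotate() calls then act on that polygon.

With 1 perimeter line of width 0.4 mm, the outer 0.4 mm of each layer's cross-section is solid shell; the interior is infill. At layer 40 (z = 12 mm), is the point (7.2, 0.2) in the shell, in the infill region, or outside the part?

outside

At z = 12 mm: the r=5.5 cylinder contributes a regular 12-gon of circumradius 5.5. Overall, the cross-section is a single solid region. The nearest boundary edge runs (5.50, 0.00)→(4.76, 2.75); distance from the point to it = 1.71 mm. The point is not inside any of the regions above, so it lies outside the cross-section (1.71 mm from the nearest boundary).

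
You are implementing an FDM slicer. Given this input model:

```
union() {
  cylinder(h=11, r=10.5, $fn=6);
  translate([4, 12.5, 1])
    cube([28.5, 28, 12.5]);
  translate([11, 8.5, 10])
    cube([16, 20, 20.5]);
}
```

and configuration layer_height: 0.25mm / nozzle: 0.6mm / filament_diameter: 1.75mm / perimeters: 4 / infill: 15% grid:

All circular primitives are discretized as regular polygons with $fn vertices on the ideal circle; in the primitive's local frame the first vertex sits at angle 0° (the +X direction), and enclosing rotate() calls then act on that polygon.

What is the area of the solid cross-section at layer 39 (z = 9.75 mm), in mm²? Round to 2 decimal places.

1084.44 mm²

At z = 9.75 mm: the r=10.5 cylinder gives a regular 6-gon of circumradius 10.5 (constant along its height) (area = (6/2)·10.500²·sin(360°/6) = 286.44 mm²); the 28.5×28 cube at (4, 12.5) contributes its full rectangle (area 798.00 mm²); the cube at (11, 8.5) is absent (z outside [10, 30.5]); Taking the union: the 2 present regions are separate (no shared area or edge), so areas and boundary lengths simply add and each stays a separate island — area = 1084.44 mm². Overall, the cross-section has 2 separate islands. Net area = 1084.44 mm².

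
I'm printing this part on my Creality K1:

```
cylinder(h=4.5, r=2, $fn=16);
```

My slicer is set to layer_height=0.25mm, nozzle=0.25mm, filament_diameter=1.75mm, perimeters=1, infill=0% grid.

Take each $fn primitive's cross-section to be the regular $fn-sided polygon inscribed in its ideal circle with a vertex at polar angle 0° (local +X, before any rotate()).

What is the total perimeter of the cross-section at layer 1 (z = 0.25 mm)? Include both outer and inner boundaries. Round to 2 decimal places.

At z = 0.25 mm: the r=2 cylinder gives a regular 16-gon of circumradius 2 (constant along its height) (perimeter = 2·16·2.000·sin(180°/16) = 12.49 mm). Overall, the cross-section is a single solid region. Total boundary length (outer) = 12.49 mm.

12.49 mm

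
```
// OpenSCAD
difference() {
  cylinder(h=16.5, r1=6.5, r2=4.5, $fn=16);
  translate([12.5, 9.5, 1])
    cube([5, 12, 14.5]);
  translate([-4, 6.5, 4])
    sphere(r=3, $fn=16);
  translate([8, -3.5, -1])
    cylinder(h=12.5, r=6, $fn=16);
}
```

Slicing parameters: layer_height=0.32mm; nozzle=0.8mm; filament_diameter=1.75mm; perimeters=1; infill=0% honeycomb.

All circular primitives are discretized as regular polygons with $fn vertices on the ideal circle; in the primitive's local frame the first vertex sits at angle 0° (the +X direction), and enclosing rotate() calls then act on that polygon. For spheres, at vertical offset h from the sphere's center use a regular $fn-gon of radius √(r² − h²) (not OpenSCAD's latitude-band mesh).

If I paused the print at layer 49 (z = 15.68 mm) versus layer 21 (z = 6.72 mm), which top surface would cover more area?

Layer 49 (z = 15.68): the cone: at t=0.950 of its height the radius interpolates to r₁+(r₂−r₁)t = 4.599, giving a regular 16-gon of that circumradius (area = (16/2)·4.599²·sin(360°/16) = 64.76 mm²); the cube at (12.5, 9.5) is not intersected at this z (z outside [1, 15.5]); the sphere at (-4, 6.5) is not intersected at this z (|z−center|=11.680 > r=3); the cylinder at (8, -3.5) is not intersected at this z (z outside [-1, 11.5]); Taking the first minus the rest: none of the subtracted shapes is present at this height, so the cone is unchanged — area = 64.76 mm². So its area = 64.76 mm². Layer 21 (z = 6.72): the cone: at t=0.407 of its height the radius interpolates to r₁+(r₂−r₁)t = 5.685, giving a regular 16-gon of that circumradius (area = (16/2)·5.685²·sin(360°/16) = 98.96 mm²); the cube at (12.5, 9.5) (footprint 5×12) is included at this height (area 60.00 mm²); the r=3 sphere at (-4, 6.5) contributes a regular 16-gon of circumradius √(3²−2.72²) = 1.266 (area = (16/2)·1.266²·sin(360°/16) = 4.90 mm²); the cylinder at (8, -3.5): section is a regular 16-gon, circumradius r=6 (area = (16/2)·6.000²·sin(360°/16) = 110.21 mm²); After the difference (first − rest): starting from the cone (98.96 mm²), the 5×12 cube at (12.5, 9.5) misses the remaining region (no effect); the r=3 sphere at (-4, 6.5) misses the remaining region (no effect); the r=6 cylinder at (8, -3.5) partially overlaps it — only the 14.40 mm² overlap (of its 110.21 mm²) is removed, clipping the outline — area = 84.56 mm². So its area = 84.56 mm². Layer 21 is larger (84.56 vs 64.76 mm²).

layer 21 (z = 6.72 mm)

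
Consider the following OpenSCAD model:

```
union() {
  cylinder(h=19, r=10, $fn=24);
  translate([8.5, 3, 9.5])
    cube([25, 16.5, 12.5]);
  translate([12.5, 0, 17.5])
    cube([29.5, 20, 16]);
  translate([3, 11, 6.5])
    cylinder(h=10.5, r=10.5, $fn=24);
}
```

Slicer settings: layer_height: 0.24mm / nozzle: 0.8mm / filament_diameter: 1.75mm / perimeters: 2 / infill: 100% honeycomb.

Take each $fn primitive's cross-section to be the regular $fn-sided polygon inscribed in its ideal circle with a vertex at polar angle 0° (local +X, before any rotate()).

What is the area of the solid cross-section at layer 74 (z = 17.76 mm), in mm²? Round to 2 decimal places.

965.42 mm²

At z = 17.76 mm: the r=10 cylinder contributes a regular 24-gon of circumradius 10 (area = (24/2)·10.000²·sin(360°/24) = 310.58 mm²); the cube at (8.5, 3) (footprint 25×16.5) is included at this height (area 412.50 mm²); the 29.5×20 cube at (12.5, 0) contributes its full rectangle (area 590.00 mm²); the cylinder at (3, 11) is absent (z outside [6.5, 17]); Taking the union: the regions partially overlap — summed areas 1313.08 mm² minus the doubly-counted overlap 347.67 mm² gives 965.42 mm² — area = 965.42 mm². Overall, the cross-section is a single solid region. Net area = 965.42 mm².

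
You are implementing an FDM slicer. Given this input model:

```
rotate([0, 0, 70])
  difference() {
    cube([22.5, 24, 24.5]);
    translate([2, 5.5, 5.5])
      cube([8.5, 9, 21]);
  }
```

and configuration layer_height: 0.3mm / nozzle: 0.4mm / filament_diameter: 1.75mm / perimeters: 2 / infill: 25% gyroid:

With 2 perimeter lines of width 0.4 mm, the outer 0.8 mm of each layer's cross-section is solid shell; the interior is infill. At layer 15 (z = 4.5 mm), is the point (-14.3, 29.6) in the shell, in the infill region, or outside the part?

At z = 4.5 mm: the 22.5×24 cube contributes its full rectangle; the cube at (2, 5.5) does not reach this height (z outside [5.5, 26.5]); After the difference (first − rest): none of the subtracted shapes is present at this height, so the 22.5×24 cube is unchanged — 1 connected region; (rotated 70° about Z; rotation is an isometry so areas/perimeters/island counts are preserved). Overall, the cross-section is a single solid region. Undo the 70° rotation: the query point maps to (22.924, 23.561) in the un-rotated model frame. The nearest boundary edge runs (22.50, 0.00)→(22.50, 24.00); distance from the point to it = 0.42 mm. The point is not inside any of the regions above, so it lies outside the cross-section (0.42 mm from the nearest boundary).

outside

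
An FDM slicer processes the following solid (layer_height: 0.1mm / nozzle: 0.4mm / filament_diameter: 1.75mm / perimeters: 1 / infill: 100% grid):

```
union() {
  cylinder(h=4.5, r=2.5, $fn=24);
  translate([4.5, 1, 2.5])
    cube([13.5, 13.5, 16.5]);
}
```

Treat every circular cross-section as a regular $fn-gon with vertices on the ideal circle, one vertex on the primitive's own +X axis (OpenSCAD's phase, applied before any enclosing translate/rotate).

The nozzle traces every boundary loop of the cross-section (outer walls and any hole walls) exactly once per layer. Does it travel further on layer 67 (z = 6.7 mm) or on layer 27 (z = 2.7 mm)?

layer 27 (z = 2.7 mm)

Layer 67 (z = 6.7): the cylinder does not reach this height (z outside [0, 4.5]); the cube at (4.5, 1) (footprint 13.5×13.5) is included at this height (perimeter 54.00 mm); Combining (union): only the 13.5×13.5 cube at (4.5, 1) is present, so the union is just that shape — boundary = 54.00 mm. So its perimeter = 54.00 mm. Layer 27 (z = 2.7): the r=2.5 cylinder gives a regular 24-gon of circumradius 2.5 (constant along its height) (perimeter = 2·24·2.500·sin(180°/24) = 15.66 mm); the cube at (4.5, 1) (footprint 13.5×13.5) is included at this height (perimeter 54.00 mm); Taking the union: the 2 present regions are separate (no shared area or edge), so areas and boundary lengths simply add and each stays a separate island — boundary = 69.66 mm. So its perimeter = 69.66 mm. Layer 27 is larger (69.66 vs 54.00 mm).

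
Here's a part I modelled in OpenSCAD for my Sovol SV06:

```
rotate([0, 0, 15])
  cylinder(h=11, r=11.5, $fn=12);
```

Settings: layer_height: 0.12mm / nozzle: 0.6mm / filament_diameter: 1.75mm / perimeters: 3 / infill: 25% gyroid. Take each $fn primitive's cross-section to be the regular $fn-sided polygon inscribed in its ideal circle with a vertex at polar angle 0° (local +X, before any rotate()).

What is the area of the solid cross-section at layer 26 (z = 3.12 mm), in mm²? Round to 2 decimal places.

At z = 3.12 mm: the cylinder: section is a regular 12-gon, circumradius r=11.5 (area = (12/2)·11.500²·sin(360°/12) = 396.75 mm²); (rotated 15° about Z; rotation is an isometry so areas/perimeters/island counts are preserved). Overall, the cross-section is a single solid region. Net area = 396.75 mm².

396.75 mm²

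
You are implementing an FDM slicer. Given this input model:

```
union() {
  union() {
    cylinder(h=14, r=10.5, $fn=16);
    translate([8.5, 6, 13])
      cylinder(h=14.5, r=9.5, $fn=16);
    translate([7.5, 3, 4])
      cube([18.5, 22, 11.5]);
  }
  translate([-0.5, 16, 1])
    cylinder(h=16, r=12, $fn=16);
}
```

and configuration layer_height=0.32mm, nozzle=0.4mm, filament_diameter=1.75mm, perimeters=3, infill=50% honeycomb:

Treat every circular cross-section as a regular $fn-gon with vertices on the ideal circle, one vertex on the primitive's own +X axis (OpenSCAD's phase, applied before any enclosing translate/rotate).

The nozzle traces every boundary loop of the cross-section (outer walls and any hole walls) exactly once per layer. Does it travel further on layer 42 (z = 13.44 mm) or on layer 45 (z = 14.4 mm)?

layer 42 (z = 13.44 mm)

Layer 42 (z = 13.44): the cylinder: section is a regular 16-gon, circumradius r=10.5 (perimeter = 2·16·10.500·sin(180°/16) = 65.55 mm); the r=9.5 cylinder at (8.5, 6) contributes a regular 16-gon of circumradius 9.5 (perimeter = 2·16·9.500·sin(180°/16) = 59.31 mm); the cube at (7.5, 3) is present — its section is the full 18.5×22 rectangle (perimeter 81.00 mm); Merging all regions: the regions partially overlap (shared area 219.46 mm²), so the edge portions inside another operand are dropped and the merged outline is re-measured after clipping — boundary = 124.44 mm; the r=12 cylinder at (-0.5, 16) gives a regular 16-gon of circumradius 12 (constant along its height) (perimeter = 2·16·12.000·sin(180°/16) = 74.91 mm); Combining (union): the regions partially overlap (shared area 144.09 mm²), so the edge portions inside another operand are dropped and the merged outline is re-measured after clipping — boundary = 134.78 mm. So its perimeter = 134.78 mm. Layer 45 (z = 14.4): the cylinder is absent (z outside [0, 14]); the cylinder at (8.5, 6): section is a regular 16-gon, circumradius r=9.5 (perimeter = 2·16·9.500·sin(180°/16) = 59.31 mm); the 18.5×22 cube at (7.5, 3) contributes its full rectangle (perimeter 81.00 mm); Merging all regions: the regions partially overlap (shared area 109.08 mm²), so the edge portions inside another operand are dropped and the merged outline is re-measured after clipping — boundary = 99.20 mm; the r=12 cylinder at (-0.5, 16) gives a regular 16-gon of circumradius 12 (constant along its height) (perimeter = 2·16·12.000·sin(180°/16) = 74.91 mm); Merging all regions: the regions partially overlap (shared area 113.79 mm²), so the edge portions inside another operand are dropped and the merged outline is re-measured after clipping — boundary = 119.99 mm. So its perimeter = 119.99 mm. Layer 42 is larger (134.78 vs 119.99 mm).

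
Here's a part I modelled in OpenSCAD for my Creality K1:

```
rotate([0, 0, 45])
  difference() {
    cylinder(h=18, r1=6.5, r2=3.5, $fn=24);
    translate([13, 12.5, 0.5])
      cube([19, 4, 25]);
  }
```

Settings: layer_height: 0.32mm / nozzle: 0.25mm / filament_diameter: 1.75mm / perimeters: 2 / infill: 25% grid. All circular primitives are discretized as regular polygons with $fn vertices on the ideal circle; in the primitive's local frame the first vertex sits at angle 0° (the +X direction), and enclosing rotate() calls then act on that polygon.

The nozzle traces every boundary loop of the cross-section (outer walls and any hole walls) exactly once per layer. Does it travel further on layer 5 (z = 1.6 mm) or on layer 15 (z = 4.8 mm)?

layer 5 (z = 1.6 mm)

Layer 5 (z = 1.6): the cone (r1=6.5→r2=3.5) has section circumradius 6.233 here — a regular 24-gon (perimeter = 2·24·6.233·sin(180°/24) = 39.05 mm); the 19×4 cube at (13, 12.5) contributes its full rectangle (perimeter 46.00 mm); After the difference (first − rest): starting from the cone, the 19×4 cube at (13, 12.5) misses the remaining region (no effect) — boundary = 39.05 mm; (rotated 45° about Z; rotation is an isometry so areas/perimeters/island counts are preserved). So its perimeter = 39.05 mm. Layer 15 (z = 4.8): the cone (r1=6.5→r2=3.5) has section circumradius 5.700 here — a regular 24-gon (perimeter = 2·24·5.700·sin(180°/24) = 35.71 mm); the cube at (13, 12.5) is present — its section is the full 19×4 rectangle (perimeter 46.00 mm); After the difference (first − rest): starting from the cone, the 19×4 cube at (13, 12.5) misses the remaining region (no effect) — boundary = 35.71 mm; (whole slice rotated 45° about Z — lengths, areas and connectivity unchanged). So its perimeter = 35.71 mm. Layer 5 is larger (39.05 vs 35.71 mm).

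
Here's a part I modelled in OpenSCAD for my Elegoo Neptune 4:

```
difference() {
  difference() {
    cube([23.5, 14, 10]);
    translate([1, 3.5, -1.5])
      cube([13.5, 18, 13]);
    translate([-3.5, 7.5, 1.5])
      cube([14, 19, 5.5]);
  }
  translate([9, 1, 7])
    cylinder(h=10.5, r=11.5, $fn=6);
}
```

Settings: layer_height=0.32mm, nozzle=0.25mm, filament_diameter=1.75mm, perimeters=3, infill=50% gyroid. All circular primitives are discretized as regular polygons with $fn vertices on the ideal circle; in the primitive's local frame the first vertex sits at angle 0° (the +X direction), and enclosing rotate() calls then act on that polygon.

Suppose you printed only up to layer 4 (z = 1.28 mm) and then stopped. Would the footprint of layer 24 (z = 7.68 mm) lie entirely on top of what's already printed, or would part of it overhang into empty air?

Compare the two slices. At z = 1.28: the 23.5×14 cube contributes its full rectangle (area 329.00 mm²); the cube at (1, 3.5) (footprint 13.5×18) is included at this height (area 243.00 mm²); the cube at (-3.5, 7.5) is not intersected at this z (z outside [1.5, 7]); Taking the first minus the rest: starting from the 23.5×14 cube (329.00 mm²), the 13.5×18 cube at (1, 3.5) partially overlaps it — only the 141.75 mm² overlap (of its 243.00 mm²) is removed, clipping the outline — area = 187.25 mm²; the cylinder at (9, 1) is absent (z outside [7, 17.5]); After the difference (first − rest): none of the subtracted shapes is present at this height, so that combined region is unchanged — area = 187.25 mm². At z = 7.68: the cube (footprint 23.5×14) is included at this height (area 329.00 mm²); the 13.5×18 cube at (1, 3.5) contributes its full rectangle (area 243.00 mm²); the cube at (-3.5, 7.5) is absent (z outside [1.5, 7]); Taking the first minus the rest: starting from the 23.5×14 cube (329.00 mm²), the 13.5×18 cube at (1, 3.5) partially overlaps it — only the 141.75 mm² overlap (of its 243.00 mm²) is removed, clipping the outline — area = 187.25 mm²; the r=11.5 cylinder at (9, 1) contributes a regular 6-gon of circumradius 11.5 (area = (6/2)·11.500²·sin(360°/6) = 343.60 mm²); After the difference (first − rest): starting from that combined region (187.25 mm²), the r=11.5 cylinder at (9, 1) partially overlaps it — only the 90.28 mm² overlap (of its 343.60 mm²) is removed, clipping the outline — area = 96.97 mm². Checking containment: the cross-section at z = 7.68 is a subset of the cross-section at z = 1.28.

entirely on top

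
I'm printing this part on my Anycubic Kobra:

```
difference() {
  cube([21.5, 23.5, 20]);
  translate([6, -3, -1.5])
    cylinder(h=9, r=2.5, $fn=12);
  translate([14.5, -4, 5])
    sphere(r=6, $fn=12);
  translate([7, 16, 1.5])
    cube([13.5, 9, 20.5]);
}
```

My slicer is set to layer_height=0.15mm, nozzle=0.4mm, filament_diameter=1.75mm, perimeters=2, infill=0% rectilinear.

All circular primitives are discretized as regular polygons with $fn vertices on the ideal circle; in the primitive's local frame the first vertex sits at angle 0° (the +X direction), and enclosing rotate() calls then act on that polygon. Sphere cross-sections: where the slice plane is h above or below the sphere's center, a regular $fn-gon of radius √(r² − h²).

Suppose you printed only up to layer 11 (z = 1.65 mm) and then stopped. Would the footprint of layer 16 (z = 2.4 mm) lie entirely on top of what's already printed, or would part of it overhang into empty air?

entirely on top

Compare the two slices. At z = 1.65: the cube (footprint 21.5×23.5) is included at this height (area 505.25 mm²); the r=2.5 cylinder at (6, -3) contributes a regular 12-gon of circumradius 2.5 (area = (12/2)·2.500²·sin(360°/12) = 18.75 mm²); the sphere at (14.5, -4): section is a regular 12-gon, circumradius = √(r²−h²) = √(6²−3.35²) = 4.978 (area = (12/2)·4.978²·sin(360°/12) = 74.33 mm²); the cube at (7, 16) is present — its section is the full 13.5×9 rectangle (area 121.50 mm²); After the difference (first − rest): starting from the 21.5×23.5 cube (505.25 mm²), the r=2.5 cylinder at (6, -3) misses the remaining region (no effect); the r=6 sphere at (14.5, -4) partially overlaps it — only the 3.30 mm² overlap (of its 74.33 mm²) is removed, clipping the outline; the 13.5×9 cube at (7, 16) partially overlaps it — only the 101.25 mm² overlap (of its 121.50 mm²) is removed, clipping the outline — area = 400.70 mm². At z = 2.4: the cube is present — its section is the full 21.5×23.5 rectangle (area 505.25 mm²); the cylinder at (6, -3): section is a regular 12-gon, circumradius r=2.5 (area = (12/2)·2.500²·sin(360°/12) = 18.75 mm²); the r=6 sphere at (14.5, -4) slices to a regular 12-gon of circumradius 5.407 (√(r²−h²) with h=2.6 from center) (area = (12/2)·5.407²·sin(360°/12) = 87.72 mm²); the cube at (7, 16) is present — its section is the full 13.5×9 rectangle (area 121.50 mm²); Taking the first minus the rest: starting from the 21.5×23.5 cube (505.25 mm²), the r=2.5 cylinder at (6, -3) misses the remaining region (no effect); the r=6 sphere at (14.5, -4) partially overlaps it — only the 6.12 mm² overlap (of its 87.72 mm²) is removed, clipping the outline; the 13.5×9 cube at (7, 16) partially overlaps it — only the 101.25 mm² overlap (of its 121.50 mm²) is removed, clipping the outline — area = 397.88 mm². Checking containment: the cross-section at z = 2.4 is a subset of the cross-section at z = 1.65.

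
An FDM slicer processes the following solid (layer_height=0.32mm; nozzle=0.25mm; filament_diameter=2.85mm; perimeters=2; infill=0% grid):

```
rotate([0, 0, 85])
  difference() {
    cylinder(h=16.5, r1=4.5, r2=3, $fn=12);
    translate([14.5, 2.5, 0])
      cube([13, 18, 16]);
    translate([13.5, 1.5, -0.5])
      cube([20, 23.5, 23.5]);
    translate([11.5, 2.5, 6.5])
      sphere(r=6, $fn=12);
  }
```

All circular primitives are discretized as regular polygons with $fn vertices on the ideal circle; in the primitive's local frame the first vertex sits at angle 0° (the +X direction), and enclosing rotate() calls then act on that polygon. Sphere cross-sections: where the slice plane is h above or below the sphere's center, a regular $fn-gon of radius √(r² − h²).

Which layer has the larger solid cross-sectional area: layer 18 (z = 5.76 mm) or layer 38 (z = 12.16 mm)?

layer 18 (z = 5.76 mm)

Layer 18 (z = 5.76): the cone contributes a regular 12-gon of circumradius 3.976 (interpolated between r1=4.5 and r2=3 at t=0.349) (area = (12/2)·3.976²·sin(360°/12) = 47.43 mm²); the cube at (14.5, 2.5) (footprint 13×18) is included at this height (area 234.00 mm²); the cube at (13.5, 1.5) is present — its section is the full 20×23.5 rectangle (area 470.00 mm²); the r=6 sphere at (11.5, 2.5) contributes a regular 12-gon of circumradius √(6²−0.74²) = 5.954 (area = (12/2)·5.954²·sin(360°/12) = 106.36 mm²); Subtracting the remaining from the first: starting from the cone (47.43 mm²), the 13×18 cube at (14.5, 2.5) misses the remaining region (no effect); the 20×23.5 cube at (13.5, 1.5) misses the remaining region (no effect); the r=6 sphere at (11.5, 2.5) misses the remaining region (no effect) — area = 47.43 mm²; (rotated 85° about Z; rotation is an isometry so areas/perimeters/island counts are preserved). So its area = 47.43 mm². Layer 38 (z = 12.16): the cone: at t=0.737 of its height the radius interpolates to r₁+(r₂−r₁)t = 3.395, giving a regular 12-gon of that circumradius (area = (12/2)·3.395²·sin(360°/12) = 34.57 mm²); the 13×18 cube at (14.5, 2.5) contributes its full rectangle (area 234.00 mm²); the cube at (13.5, 1.5) (footprint 20×23.5) is included at this height (area 470.00 mm²); the sphere at (11.5, 2.5): section is a regular 12-gon, circumradius = √(r²−h²) = √(6²−5.66²) = 1.991 (area = (12/2)·1.991²·sin(360°/12) = 11.89 mm²); Taking the first minus the rest: starting from the cone (34.57 mm²), the 13×18 cube at (14.5, 2.5) misses the remaining region (no effect); the 20×23.5 cube at (13.5, 1.5) misses the remaining region (no effect); the r=6 sphere at (11.5, 2.5) misses the remaining region (no effect) — area = 34.57 mm²; (whole slice rotated 85° about Z — lengths, areas and connectivity unchanged). So its area = 34.57 mm². Layer 18 is larger (47.43 vs 34.57 mm²).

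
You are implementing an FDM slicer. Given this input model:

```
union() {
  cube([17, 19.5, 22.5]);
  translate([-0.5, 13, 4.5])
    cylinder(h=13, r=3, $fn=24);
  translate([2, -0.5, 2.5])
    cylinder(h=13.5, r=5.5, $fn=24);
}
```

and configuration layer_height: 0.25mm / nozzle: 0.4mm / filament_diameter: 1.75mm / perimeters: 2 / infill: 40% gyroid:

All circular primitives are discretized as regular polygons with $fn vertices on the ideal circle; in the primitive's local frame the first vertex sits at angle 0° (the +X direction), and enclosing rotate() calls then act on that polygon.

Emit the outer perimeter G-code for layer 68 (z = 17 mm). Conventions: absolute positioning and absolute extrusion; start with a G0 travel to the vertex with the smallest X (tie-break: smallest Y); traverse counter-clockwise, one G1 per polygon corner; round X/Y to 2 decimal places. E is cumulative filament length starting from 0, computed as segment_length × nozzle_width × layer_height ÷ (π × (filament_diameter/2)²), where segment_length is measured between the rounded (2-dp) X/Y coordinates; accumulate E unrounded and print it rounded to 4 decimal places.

At z = 17 mm: the cube is present — its section is the full 17×19.5 rectangle; the r=3 cylinder at (-0.5, 13) gives a regular 24-gon of circumradius 3 (constant along its height); the cylinder at (2, -0.5) is not intersected at this z (z outside [2.5, 16]); Combining (union): the regions partially overlap (shared area 11.01 mm²), so overlapping operands fuse into one piece — 1 connected region. The outline is a single polygon with 19 vertices. Extrusion per mm of travel: 0.4 × 0.25 / (π × 0.875²) = 0.041575. Accumulating E over each segment gives final E = 3.2242.

G0 X-3.50 Y13.00 Z17.00
G1 X-3.40 Y12.22 E0.0327
G1 X-3.10 Y11.50 E0.0651
G1 X-2.62 Y10.88 E0.0977
G1 X-2.00 Y10.40 E0.1303
G1 X-1.28 Y10.10 E0.1627
G1 X-0.50 Y10.00 E0.1954
G1 X0.00 Y10.07 E0.2164
G1 X0.00 Y0.00 E0.6351
G1 X17.00 Y0.00 E1.3419
G1 X17.00 Y19.50 E2.1526
G1 X0.00 Y19.50 E2.8594
G1 X0.00 Y15.93 E3.0078
G1 X-0.50 Y16.00 E3.0288
G1 X-1.28 Y15.90 E3.0615
G1 X-2.00 Y15.60 E3.0939
G1 X-2.62 Y15.12 E3.1265
G1 X-3.10 Y14.50 E3.1591
G1 X-3.40 Y13.78 E3.1915
G1 X-3.50 Y13.00 E3.2242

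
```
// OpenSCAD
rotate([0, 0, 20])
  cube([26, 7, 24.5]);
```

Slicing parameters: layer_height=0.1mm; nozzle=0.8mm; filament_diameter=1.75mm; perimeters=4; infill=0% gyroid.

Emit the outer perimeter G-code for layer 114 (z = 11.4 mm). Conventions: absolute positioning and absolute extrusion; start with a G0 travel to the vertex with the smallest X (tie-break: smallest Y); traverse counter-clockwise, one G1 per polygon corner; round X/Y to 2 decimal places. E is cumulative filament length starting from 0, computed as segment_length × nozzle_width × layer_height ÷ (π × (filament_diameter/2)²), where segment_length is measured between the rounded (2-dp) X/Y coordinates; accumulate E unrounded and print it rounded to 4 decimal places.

G0 X-2.39 Y6.58 Z11.40
G1 X0.00 Y0.00 E0.2328
G1 X24.43 Y8.89 E1.0975
G1 X22.04 Y15.47 E1.3304
G1 X-2.39 Y6.58 E2.1950

At z = 11.4 mm: the cube is present — its section is the full 26×7 rectangle; (whole slice rotated 20° about Z — lengths, areas and connectivity unchanged). The outline is a single polygon with 4 vertices. Extrusion per mm of travel: 0.8 × 0.1 / (π × 0.875²) = 0.033260. Accumulating E over each segment gives final E = 2.1950.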